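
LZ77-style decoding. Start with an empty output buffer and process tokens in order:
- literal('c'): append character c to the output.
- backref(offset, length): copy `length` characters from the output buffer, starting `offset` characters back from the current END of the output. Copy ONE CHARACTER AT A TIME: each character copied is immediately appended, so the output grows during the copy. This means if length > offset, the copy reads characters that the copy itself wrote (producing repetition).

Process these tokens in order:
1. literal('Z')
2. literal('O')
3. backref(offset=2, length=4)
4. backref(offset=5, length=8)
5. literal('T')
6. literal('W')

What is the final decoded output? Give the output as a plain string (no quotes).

Token 1: literal('Z'). Output: "Z"
Token 2: literal('O'). Output: "ZO"
Token 3: backref(off=2, len=4) (overlapping!). Copied 'ZOZO' from pos 0. Output: "ZOZOZO"
Token 4: backref(off=5, len=8) (overlapping!). Copied 'OZOZOOZO' from pos 1. Output: "ZOZOZOOZOZOOZO"
Token 5: literal('T'). Output: "ZOZOZOOZOZOOZOT"
Token 6: literal('W'). Output: "ZOZOZOOZOZOOZOTW"

Answer: ZOZOZOOZOZOOZOTW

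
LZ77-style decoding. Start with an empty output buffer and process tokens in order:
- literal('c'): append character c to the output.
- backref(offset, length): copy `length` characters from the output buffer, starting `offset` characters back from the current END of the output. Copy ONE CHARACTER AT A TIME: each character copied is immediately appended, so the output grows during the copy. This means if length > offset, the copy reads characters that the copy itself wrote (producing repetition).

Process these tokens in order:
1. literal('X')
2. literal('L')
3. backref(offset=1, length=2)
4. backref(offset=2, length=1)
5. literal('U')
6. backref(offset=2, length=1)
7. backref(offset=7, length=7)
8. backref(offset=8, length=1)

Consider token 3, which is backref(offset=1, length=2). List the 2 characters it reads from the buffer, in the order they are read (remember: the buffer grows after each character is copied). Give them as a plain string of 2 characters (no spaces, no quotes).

Token 1: literal('X'). Output: "X"
Token 2: literal('L'). Output: "XL"
Token 3: backref(off=1, len=2). Buffer before: "XL" (len 2)
  byte 1: read out[1]='L', append. Buffer now: "XLL"
  byte 2: read out[2]='L', append. Buffer now: "XLLL"

Answer: LL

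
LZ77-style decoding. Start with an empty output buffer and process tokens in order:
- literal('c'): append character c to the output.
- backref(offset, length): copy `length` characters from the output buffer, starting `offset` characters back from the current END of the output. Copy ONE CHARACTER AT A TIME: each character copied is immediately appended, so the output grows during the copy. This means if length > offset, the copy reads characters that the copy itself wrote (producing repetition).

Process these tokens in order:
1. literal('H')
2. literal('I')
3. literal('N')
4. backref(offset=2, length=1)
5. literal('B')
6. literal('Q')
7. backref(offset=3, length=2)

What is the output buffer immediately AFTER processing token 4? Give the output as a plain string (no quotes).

Answer: HINI

Derivation:
Token 1: literal('H'). Output: "H"
Token 2: literal('I'). Output: "HI"
Token 3: literal('N'). Output: "HIN"
Token 4: backref(off=2, len=1). Copied 'I' from pos 1. Output: "HINI"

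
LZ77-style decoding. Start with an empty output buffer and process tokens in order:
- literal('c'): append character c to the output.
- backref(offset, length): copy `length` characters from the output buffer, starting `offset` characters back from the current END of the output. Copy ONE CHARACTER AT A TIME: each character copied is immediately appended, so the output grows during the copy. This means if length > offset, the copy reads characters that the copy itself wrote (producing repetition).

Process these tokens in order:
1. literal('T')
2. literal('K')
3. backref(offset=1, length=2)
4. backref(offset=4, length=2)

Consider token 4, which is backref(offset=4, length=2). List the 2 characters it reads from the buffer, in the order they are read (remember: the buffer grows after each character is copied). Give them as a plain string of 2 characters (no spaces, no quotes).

Token 1: literal('T'). Output: "T"
Token 2: literal('K'). Output: "TK"
Token 3: backref(off=1, len=2) (overlapping!). Copied 'KK' from pos 1. Output: "TKKK"
Token 4: backref(off=4, len=2). Buffer before: "TKKK" (len 4)
  byte 1: read out[0]='T', append. Buffer now: "TKKKT"
  byte 2: read out[1]='K', append. Buffer now: "TKKKTK"

Answer: TK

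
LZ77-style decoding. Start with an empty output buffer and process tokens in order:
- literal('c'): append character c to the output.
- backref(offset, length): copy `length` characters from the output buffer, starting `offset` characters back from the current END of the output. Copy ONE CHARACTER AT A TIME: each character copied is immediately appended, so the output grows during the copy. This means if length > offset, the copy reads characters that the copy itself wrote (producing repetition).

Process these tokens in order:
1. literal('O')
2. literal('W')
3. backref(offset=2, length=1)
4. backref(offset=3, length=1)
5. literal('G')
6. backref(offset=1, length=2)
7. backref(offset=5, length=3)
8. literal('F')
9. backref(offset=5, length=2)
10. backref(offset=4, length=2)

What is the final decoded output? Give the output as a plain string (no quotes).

Answer: OWOOGGGOOGFGOGF

Derivation:
Token 1: literal('O'). Output: "O"
Token 2: literal('W'). Output: "OW"
Token 3: backref(off=2, len=1). Copied 'O' from pos 0. Output: "OWO"
Token 4: backref(off=3, len=1). Copied 'O' from pos 0. Output: "OWOO"
Token 5: literal('G'). Output: "OWOOG"
Token 6: backref(off=1, len=2) (overlapping!). Copied 'GG' from pos 4. Output: "OWOOGGG"
Token 7: backref(off=5, len=3). Copied 'OOG' from pos 2. Output: "OWOOGGGOOG"
Token 8: literal('F'). Output: "OWOOGGGOOGF"
Token 9: backref(off=5, len=2). Copied 'GO' from pos 6. Output: "OWOOGGGOOGFGO"
Token 10: backref(off=4, len=2). Copied 'GF' from pos 9. Output: "OWOOGGGOOGFGOGF"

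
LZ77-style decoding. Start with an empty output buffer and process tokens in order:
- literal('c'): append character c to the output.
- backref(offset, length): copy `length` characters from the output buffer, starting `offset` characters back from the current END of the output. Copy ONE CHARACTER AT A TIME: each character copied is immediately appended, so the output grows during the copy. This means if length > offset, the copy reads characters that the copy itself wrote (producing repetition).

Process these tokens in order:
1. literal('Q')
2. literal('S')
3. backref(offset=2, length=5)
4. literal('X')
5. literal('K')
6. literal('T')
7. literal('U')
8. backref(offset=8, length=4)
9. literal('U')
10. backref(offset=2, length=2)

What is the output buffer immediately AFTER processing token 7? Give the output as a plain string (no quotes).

Answer: QSQSQSQXKTU

Derivation:
Token 1: literal('Q'). Output: "Q"
Token 2: literal('S'). Output: "QS"
Token 3: backref(off=2, len=5) (overlapping!). Copied 'QSQSQ' from pos 0. Output: "QSQSQSQ"
Token 4: literal('X'). Output: "QSQSQSQX"
Token 5: literal('K'). Output: "QSQSQSQXK"
Token 6: literal('T'). Output: "QSQSQSQXKT"
Token 7: literal('U'). Output: "QSQSQSQXKTU"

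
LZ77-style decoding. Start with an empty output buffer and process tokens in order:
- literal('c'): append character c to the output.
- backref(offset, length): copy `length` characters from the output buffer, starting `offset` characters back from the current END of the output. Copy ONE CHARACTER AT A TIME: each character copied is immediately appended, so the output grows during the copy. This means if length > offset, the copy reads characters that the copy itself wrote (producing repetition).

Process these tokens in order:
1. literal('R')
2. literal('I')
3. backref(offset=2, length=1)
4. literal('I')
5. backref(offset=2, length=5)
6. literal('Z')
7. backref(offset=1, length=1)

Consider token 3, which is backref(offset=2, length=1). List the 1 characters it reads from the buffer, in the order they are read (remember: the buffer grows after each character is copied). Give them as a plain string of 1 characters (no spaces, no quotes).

Token 1: literal('R'). Output: "R"
Token 2: literal('I'). Output: "RI"
Token 3: backref(off=2, len=1). Buffer before: "RI" (len 2)
  byte 1: read out[0]='R', append. Buffer now: "RIR"

Answer: R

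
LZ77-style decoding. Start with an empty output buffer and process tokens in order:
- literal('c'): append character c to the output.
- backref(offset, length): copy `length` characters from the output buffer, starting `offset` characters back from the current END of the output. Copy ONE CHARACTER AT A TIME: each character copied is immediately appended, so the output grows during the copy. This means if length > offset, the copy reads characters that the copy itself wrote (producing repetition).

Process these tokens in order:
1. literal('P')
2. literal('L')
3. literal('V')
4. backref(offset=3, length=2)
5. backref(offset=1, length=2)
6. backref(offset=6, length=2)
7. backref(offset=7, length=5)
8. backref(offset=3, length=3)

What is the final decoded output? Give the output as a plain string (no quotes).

Answer: PLVPLLLLVVPLLLLLL

Derivation:
Token 1: literal('P'). Output: "P"
Token 2: literal('L'). Output: "PL"
Token 3: literal('V'). Output: "PLV"
Token 4: backref(off=3, len=2). Copied 'PL' from pos 0. Output: "PLVPL"
Token 5: backref(off=1, len=2) (overlapping!). Copied 'LL' from pos 4. Output: "PLVPLLL"
Token 6: backref(off=6, len=2). Copied 'LV' from pos 1. Output: "PLVPLLLLV"
Token 7: backref(off=7, len=5). Copied 'VPLLL' from pos 2. Output: "PLVPLLLLVVPLLL"
Token 8: backref(off=3, len=3). Copied 'LLL' from pos 11. Output: "PLVPLLLLVVPLLLLLL"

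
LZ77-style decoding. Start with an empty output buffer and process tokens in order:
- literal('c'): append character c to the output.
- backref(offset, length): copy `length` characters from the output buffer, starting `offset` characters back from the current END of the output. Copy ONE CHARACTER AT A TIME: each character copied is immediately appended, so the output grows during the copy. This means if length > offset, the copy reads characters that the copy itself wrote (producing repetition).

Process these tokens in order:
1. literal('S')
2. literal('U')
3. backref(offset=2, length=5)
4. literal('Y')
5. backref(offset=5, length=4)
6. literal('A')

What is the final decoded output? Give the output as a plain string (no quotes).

Token 1: literal('S'). Output: "S"
Token 2: literal('U'). Output: "SU"
Token 3: backref(off=2, len=5) (overlapping!). Copied 'SUSUS' from pos 0. Output: "SUSUSUS"
Token 4: literal('Y'). Output: "SUSUSUSY"
Token 5: backref(off=5, len=4). Copied 'USUS' from pos 3. Output: "SUSUSUSYUSUS"
Token 6: literal('A'). Output: "SUSUSUSYUSUSA"

Answer: SUSUSUSYUSUSA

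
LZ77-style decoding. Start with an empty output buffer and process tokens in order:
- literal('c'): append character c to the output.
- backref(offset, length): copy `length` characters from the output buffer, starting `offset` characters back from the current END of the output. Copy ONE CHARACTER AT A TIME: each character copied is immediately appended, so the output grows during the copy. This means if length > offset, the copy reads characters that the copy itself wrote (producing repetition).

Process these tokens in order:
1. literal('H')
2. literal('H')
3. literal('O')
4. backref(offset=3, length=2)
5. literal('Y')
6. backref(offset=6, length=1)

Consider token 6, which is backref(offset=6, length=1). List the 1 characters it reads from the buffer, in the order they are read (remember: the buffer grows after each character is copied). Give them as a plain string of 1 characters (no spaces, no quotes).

Token 1: literal('H'). Output: "H"
Token 2: literal('H'). Output: "HH"
Token 3: literal('O'). Output: "HHO"
Token 4: backref(off=3, len=2). Copied 'HH' from pos 0. Output: "HHOHH"
Token 5: literal('Y'). Output: "HHOHHY"
Token 6: backref(off=6, len=1). Buffer before: "HHOHHY" (len 6)
  byte 1: read out[0]='H', append. Buffer now: "HHOHHYH"

Answer: H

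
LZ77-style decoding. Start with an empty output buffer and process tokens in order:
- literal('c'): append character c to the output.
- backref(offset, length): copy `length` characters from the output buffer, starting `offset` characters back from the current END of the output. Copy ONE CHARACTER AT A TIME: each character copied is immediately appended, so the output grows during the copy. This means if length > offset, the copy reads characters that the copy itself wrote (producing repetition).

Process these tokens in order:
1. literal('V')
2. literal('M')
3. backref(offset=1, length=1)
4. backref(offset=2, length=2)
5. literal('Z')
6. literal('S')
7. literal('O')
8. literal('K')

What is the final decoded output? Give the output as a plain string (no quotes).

Answer: VMMMMZSOK

Derivation:
Token 1: literal('V'). Output: "V"
Token 2: literal('M'). Output: "VM"
Token 3: backref(off=1, len=1). Copied 'M' from pos 1. Output: "VMM"
Token 4: backref(off=2, len=2). Copied 'MM' from pos 1. Output: "VMMMM"
Token 5: literal('Z'). Output: "VMMMMZ"
Token 6: literal('S'). Output: "VMMMMZS"
Token 7: literal('O'). Output: "VMMMMZSO"
Token 8: literal('K'). Output: "VMMMMZSOK"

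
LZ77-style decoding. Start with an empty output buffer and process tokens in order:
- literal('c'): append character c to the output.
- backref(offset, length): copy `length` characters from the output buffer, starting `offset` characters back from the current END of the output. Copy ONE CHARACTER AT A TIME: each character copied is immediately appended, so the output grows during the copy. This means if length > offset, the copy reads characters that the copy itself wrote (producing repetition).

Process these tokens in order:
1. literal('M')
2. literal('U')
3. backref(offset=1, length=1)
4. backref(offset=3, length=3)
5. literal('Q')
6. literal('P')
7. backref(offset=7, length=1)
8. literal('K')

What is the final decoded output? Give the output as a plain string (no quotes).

Answer: MUUMUUQPUK

Derivation:
Token 1: literal('M'). Output: "M"
Token 2: literal('U'). Output: "MU"
Token 3: backref(off=1, len=1). Copied 'U' from pos 1. Output: "MUU"
Token 4: backref(off=3, len=3). Copied 'MUU' from pos 0. Output: "MUUMUU"
Token 5: literal('Q'). Output: "MUUMUUQ"
Token 6: literal('P'). Output: "MUUMUUQP"
Token 7: backref(off=7, len=1). Copied 'U' from pos 1. Output: "MUUMUUQPU"
Token 8: literal('K'). Output: "MUUMUUQPUK"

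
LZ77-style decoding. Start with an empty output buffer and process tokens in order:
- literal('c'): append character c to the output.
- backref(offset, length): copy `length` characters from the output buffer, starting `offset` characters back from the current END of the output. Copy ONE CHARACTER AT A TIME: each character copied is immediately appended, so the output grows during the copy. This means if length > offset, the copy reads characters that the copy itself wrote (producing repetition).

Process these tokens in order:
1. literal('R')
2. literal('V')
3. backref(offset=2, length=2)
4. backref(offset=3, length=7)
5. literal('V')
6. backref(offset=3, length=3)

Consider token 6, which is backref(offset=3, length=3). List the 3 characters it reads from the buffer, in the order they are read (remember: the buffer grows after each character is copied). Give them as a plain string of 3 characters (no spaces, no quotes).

Answer: VVV

Derivation:
Token 1: literal('R'). Output: "R"
Token 2: literal('V'). Output: "RV"
Token 3: backref(off=2, len=2). Copied 'RV' from pos 0. Output: "RVRV"
Token 4: backref(off=3, len=7) (overlapping!). Copied 'VRVVRVV' from pos 1. Output: "RVRVVRVVRVV"
Token 5: literal('V'). Output: "RVRVVRVVRVVV"
Token 6: backref(off=3, len=3). Buffer before: "RVRVVRVVRVVV" (len 12)
  byte 1: read out[9]='V', append. Buffer now: "RVRVVRVVRVVVV"
  byte 2: read out[10]='V', append. Buffer now: "RVRVVRVVRVVVVV"
  byte 3: read out[11]='V', append. Buffer now: "RVRVVRVVRVVVVVV"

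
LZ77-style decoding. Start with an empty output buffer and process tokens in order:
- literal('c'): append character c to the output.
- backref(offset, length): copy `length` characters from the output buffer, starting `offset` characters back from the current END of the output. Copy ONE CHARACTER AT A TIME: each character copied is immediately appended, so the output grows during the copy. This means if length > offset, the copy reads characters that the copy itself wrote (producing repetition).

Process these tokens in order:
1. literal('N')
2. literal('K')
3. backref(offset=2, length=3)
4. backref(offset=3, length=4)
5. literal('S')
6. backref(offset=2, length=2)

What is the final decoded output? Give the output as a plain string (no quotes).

Token 1: literal('N'). Output: "N"
Token 2: literal('K'). Output: "NK"
Token 3: backref(off=2, len=3) (overlapping!). Copied 'NKN' from pos 0. Output: "NKNKN"
Token 4: backref(off=3, len=4) (overlapping!). Copied 'NKNN' from pos 2. Output: "NKNKNNKNN"
Token 5: literal('S'). Output: "NKNKNNKNNS"
Token 6: backref(off=2, len=2). Copied 'NS' from pos 8. Output: "NKNKNNKNNSNS"

Answer: NKNKNNKNNSNS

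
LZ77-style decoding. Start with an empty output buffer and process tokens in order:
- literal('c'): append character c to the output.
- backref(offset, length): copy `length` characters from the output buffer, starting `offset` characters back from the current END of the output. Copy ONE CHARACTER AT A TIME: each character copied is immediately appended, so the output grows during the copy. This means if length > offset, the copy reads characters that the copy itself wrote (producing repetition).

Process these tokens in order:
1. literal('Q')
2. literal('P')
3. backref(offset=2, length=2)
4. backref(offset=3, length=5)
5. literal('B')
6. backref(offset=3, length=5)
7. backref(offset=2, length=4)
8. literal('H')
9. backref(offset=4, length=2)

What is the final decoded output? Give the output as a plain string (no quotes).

Answer: QPQPPQPPQBPQBPQPQPQHQP

Derivation:
Token 1: literal('Q'). Output: "Q"
Token 2: literal('P'). Output: "QP"
Token 3: backref(off=2, len=2). Copied 'QP' from pos 0. Output: "QPQP"
Token 4: backref(off=3, len=5) (overlapping!). Copied 'PQPPQ' from pos 1. Output: "QPQPPQPPQ"
Token 5: literal('B'). Output: "QPQPPQPPQB"
Token 6: backref(off=3, len=5) (overlapping!). Copied 'PQBPQ' from pos 7. Output: "QPQPPQPPQBPQBPQ"
Token 7: backref(off=2, len=4) (overlapping!). Copied 'PQPQ' from pos 13. Output: "QPQPPQPPQBPQBPQPQPQ"
Token 8: literal('H'). Output: "QPQPPQPPQBPQBPQPQPQH"
Token 9: backref(off=4, len=2). Copied 'QP' from pos 16. Output: "QPQPPQPPQBPQBPQPQPQHQP"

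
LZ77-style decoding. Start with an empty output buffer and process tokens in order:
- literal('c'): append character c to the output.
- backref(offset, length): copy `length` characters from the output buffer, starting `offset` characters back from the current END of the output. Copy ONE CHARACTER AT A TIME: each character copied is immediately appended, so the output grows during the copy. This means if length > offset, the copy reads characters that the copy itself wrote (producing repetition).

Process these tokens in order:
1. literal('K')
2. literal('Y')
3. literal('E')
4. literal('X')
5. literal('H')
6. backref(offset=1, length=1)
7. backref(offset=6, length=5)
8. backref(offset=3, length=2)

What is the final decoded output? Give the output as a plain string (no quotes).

Answer: KYEXHHKYEXHEX

Derivation:
Token 1: literal('K'). Output: "K"
Token 2: literal('Y'). Output: "KY"
Token 3: literal('E'). Output: "KYE"
Token 4: literal('X'). Output: "KYEX"
Token 5: literal('H'). Output: "KYEXH"
Token 6: backref(off=1, len=1). Copied 'H' from pos 4. Output: "KYEXHH"
Token 7: backref(off=6, len=5). Copied 'KYEXH' from pos 0. Output: "KYEXHHKYEXH"
Token 8: backref(off=3, len=2). Copied 'EX' from pos 8. Output: "KYEXHHKYEXHEX"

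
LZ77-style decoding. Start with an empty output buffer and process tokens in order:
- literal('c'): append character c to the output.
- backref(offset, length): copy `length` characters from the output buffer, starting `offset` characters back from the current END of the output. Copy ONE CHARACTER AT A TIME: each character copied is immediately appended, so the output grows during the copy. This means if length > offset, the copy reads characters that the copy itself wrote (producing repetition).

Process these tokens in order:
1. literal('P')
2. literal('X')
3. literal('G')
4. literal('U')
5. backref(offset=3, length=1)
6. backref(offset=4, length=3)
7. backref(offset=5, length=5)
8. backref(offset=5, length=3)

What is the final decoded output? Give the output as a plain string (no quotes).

Token 1: literal('P'). Output: "P"
Token 2: literal('X'). Output: "PX"
Token 3: literal('G'). Output: "PXG"
Token 4: literal('U'). Output: "PXGU"
Token 5: backref(off=3, len=1). Copied 'X' from pos 1. Output: "PXGUX"
Token 6: backref(off=4, len=3). Copied 'XGU' from pos 1. Output: "PXGUXXGU"
Token 7: backref(off=5, len=5). Copied 'UXXGU' from pos 3. Output: "PXGUXXGUUXXGU"
Token 8: backref(off=5, len=3). Copied 'UXX' from pos 8. Output: "PXGUXXGUUXXGUUXX"

Answer: PXGUXXGUUXXGUUXX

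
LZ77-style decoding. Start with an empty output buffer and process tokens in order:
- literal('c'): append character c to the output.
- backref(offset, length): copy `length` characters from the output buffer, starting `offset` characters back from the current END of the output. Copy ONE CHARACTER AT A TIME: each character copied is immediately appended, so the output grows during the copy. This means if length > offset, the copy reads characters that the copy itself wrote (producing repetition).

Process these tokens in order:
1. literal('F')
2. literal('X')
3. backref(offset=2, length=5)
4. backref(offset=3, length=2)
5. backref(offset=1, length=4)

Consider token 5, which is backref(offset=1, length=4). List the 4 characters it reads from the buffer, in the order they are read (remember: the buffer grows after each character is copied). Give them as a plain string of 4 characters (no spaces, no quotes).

Token 1: literal('F'). Output: "F"
Token 2: literal('X'). Output: "FX"
Token 3: backref(off=2, len=5) (overlapping!). Copied 'FXFXF' from pos 0. Output: "FXFXFXF"
Token 4: backref(off=3, len=2). Copied 'FX' from pos 4. Output: "FXFXFXFFX"
Token 5: backref(off=1, len=4). Buffer before: "FXFXFXFFX" (len 9)
  byte 1: read out[8]='X', append. Buffer now: "FXFXFXFFXX"
  byte 2: read out[9]='X', append. Buffer now: "FXFXFXFFXXX"
  byte 3: read out[10]='X', append. Buffer now: "FXFXFXFFXXXX"
  byte 4: read out[11]='X', append. Buffer now: "FXFXFXFFXXXXX"

Answer: XXXX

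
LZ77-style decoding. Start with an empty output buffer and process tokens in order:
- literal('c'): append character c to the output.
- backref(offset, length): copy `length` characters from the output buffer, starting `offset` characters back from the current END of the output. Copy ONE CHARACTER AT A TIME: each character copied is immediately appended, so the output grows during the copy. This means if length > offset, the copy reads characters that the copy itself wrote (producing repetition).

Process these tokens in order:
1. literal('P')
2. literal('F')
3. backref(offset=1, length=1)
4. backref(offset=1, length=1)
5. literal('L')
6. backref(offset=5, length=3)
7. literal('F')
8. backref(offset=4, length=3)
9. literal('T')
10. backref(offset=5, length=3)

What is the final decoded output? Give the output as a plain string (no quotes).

Answer: PFFFLPFFFPFFTFPF

Derivation:
Token 1: literal('P'). Output: "P"
Token 2: literal('F'). Output: "PF"
Token 3: backref(off=1, len=1). Copied 'F' from pos 1. Output: "PFF"
Token 4: backref(off=1, len=1). Copied 'F' from pos 2. Output: "PFFF"
Token 5: literal('L'). Output: "PFFFL"
Token 6: backref(off=5, len=3). Copied 'PFF' from pos 0. Output: "PFFFLPFF"
Token 7: literal('F'). Output: "PFFFLPFFF"
Token 8: backref(off=4, len=3). Copied 'PFF' from pos 5. Output: "PFFFLPFFFPFF"
Token 9: literal('T'). Output: "PFFFLPFFFPFFT"
Token 10: backref(off=5, len=3). Copied 'FPF' from pos 8. Output: "PFFFLPFFFPFFTFPF"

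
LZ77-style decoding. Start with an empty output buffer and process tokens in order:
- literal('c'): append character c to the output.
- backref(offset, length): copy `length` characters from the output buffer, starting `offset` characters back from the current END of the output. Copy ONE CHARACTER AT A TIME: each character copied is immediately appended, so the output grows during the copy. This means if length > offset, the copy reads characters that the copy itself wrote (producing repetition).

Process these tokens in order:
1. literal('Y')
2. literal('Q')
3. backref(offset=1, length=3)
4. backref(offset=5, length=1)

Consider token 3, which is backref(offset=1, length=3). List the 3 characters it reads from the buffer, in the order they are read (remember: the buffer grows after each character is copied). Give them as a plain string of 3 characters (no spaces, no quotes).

Token 1: literal('Y'). Output: "Y"
Token 2: literal('Q'). Output: "YQ"
Token 3: backref(off=1, len=3). Buffer before: "YQ" (len 2)
  byte 1: read out[1]='Q', append. Buffer now: "YQQ"
  byte 2: read out[2]='Q', append. Buffer now: "YQQQ"
  byte 3: read out[3]='Q', append. Buffer now: "YQQQQ"

Answer: QQQ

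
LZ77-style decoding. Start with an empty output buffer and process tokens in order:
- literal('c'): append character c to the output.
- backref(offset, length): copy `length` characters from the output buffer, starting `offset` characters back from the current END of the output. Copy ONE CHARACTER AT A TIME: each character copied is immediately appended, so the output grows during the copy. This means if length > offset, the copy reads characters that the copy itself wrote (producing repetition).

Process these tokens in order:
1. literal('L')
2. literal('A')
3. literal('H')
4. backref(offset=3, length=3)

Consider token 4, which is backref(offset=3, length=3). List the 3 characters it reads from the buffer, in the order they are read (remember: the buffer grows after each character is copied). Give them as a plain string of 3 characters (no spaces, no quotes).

Token 1: literal('L'). Output: "L"
Token 2: literal('A'). Output: "LA"
Token 3: literal('H'). Output: "LAH"
Token 4: backref(off=3, len=3). Buffer before: "LAH" (len 3)
  byte 1: read out[0]='L', append. Buffer now: "LAHL"
  byte 2: read out[1]='A', append. Buffer now: "LAHLA"
  byte 3: read out[2]='H', append. Buffer now: "LAHLAH"

Answer: LAH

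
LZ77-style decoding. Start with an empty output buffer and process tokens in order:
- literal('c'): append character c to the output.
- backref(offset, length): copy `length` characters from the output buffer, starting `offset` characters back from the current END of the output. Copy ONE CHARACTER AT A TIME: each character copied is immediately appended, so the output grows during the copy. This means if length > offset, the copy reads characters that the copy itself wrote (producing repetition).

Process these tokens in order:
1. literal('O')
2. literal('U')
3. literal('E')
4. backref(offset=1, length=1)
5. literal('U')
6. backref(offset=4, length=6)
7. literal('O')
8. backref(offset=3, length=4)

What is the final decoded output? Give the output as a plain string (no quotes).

Answer: OUEEUUEEUUEOUEOU

Derivation:
Token 1: literal('O'). Output: "O"
Token 2: literal('U'). Output: "OU"
Token 3: literal('E'). Output: "OUE"
Token 4: backref(off=1, len=1). Copied 'E' from pos 2. Output: "OUEE"
Token 5: literal('U'). Output: "OUEEU"
Token 6: backref(off=4, len=6) (overlapping!). Copied 'UEEUUE' from pos 1. Output: "OUEEUUEEUUE"
Token 7: literal('O'). Output: "OUEEUUEEUUEO"
Token 8: backref(off=3, len=4) (overlapping!). Copied 'UEOU' from pos 9. Output: "OUEEUUEEUUEOUEOU"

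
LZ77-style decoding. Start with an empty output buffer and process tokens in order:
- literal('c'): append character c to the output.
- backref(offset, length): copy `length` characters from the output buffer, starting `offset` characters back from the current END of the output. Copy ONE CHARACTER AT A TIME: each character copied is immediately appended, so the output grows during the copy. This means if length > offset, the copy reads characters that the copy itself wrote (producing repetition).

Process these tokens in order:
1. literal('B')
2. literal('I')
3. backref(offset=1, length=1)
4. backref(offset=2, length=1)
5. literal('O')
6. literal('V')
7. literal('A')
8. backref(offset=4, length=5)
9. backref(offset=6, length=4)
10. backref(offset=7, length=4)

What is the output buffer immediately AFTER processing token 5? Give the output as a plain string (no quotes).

Token 1: literal('B'). Output: "B"
Token 2: literal('I'). Output: "BI"
Token 3: backref(off=1, len=1). Copied 'I' from pos 1. Output: "BII"
Token 4: backref(off=2, len=1). Copied 'I' from pos 1. Output: "BIII"
Token 5: literal('O'). Output: "BIIIO"

Answer: BIIIO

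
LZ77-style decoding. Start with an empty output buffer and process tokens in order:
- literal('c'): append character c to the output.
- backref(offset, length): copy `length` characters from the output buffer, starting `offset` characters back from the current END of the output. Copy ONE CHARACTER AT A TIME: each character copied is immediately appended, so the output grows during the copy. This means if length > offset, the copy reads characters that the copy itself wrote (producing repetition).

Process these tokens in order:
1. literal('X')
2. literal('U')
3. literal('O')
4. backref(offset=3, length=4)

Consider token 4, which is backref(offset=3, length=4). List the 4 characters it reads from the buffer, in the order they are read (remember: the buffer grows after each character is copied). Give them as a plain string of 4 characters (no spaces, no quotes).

Answer: XUOX

Derivation:
Token 1: literal('X'). Output: "X"
Token 2: literal('U'). Output: "XU"
Token 3: literal('O'). Output: "XUO"
Token 4: backref(off=3, len=4). Buffer before: "XUO" (len 3)
  byte 1: read out[0]='X', append. Buffer now: "XUOX"
  byte 2: read out[1]='U', append. Buffer now: "XUOXU"
  byte 3: read out[2]='O', append. Buffer now: "XUOXUO"
  byte 4: read out[3]='X', append. Buffer now: "XUOXUOX"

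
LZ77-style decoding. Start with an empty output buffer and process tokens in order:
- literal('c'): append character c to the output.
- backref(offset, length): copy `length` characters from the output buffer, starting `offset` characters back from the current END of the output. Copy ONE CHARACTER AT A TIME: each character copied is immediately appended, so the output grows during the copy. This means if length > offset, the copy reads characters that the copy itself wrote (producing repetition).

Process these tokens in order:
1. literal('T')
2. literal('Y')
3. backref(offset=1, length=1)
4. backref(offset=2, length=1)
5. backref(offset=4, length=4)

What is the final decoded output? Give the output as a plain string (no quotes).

Token 1: literal('T'). Output: "T"
Token 2: literal('Y'). Output: "TY"
Token 3: backref(off=1, len=1). Copied 'Y' from pos 1. Output: "TYY"
Token 4: backref(off=2, len=1). Copied 'Y' from pos 1. Output: "TYYY"
Token 5: backref(off=4, len=4). Copied 'TYYY' from pos 0. Output: "TYYYTYYY"

Answer: TYYYTYYY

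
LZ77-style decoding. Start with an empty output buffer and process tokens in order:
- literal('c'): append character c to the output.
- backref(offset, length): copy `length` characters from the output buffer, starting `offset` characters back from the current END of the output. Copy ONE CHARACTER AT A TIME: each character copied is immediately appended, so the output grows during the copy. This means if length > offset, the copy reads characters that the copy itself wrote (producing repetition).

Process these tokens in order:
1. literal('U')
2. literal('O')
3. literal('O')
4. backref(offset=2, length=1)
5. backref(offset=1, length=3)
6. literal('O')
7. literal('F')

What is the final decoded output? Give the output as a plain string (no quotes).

Token 1: literal('U'). Output: "U"
Token 2: literal('O'). Output: "UO"
Token 3: literal('O'). Output: "UOO"
Token 4: backref(off=2, len=1). Copied 'O' from pos 1. Output: "UOOO"
Token 5: backref(off=1, len=3) (overlapping!). Copied 'OOO' from pos 3. Output: "UOOOOOO"
Token 6: literal('O'). Output: "UOOOOOOO"
Token 7: literal('F'). Output: "UOOOOOOOF"

Answer: UOOOOOOOF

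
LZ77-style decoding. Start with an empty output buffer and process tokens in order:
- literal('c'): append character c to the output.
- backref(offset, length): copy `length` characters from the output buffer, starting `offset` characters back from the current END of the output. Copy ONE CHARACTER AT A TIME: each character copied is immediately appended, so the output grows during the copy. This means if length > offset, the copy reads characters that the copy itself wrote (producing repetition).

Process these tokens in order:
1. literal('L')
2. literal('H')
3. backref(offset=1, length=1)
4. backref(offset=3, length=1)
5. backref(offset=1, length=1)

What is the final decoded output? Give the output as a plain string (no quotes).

Answer: LHHLL

Derivation:
Token 1: literal('L'). Output: "L"
Token 2: literal('H'). Output: "LH"
Token 3: backref(off=1, len=1). Copied 'H' from pos 1. Output: "LHH"
Token 4: backref(off=3, len=1). Copied 'L' from pos 0. Output: "LHHL"
Token 5: backref(off=1, len=1). Copied 'L' from pos 3. Output: "LHHLL"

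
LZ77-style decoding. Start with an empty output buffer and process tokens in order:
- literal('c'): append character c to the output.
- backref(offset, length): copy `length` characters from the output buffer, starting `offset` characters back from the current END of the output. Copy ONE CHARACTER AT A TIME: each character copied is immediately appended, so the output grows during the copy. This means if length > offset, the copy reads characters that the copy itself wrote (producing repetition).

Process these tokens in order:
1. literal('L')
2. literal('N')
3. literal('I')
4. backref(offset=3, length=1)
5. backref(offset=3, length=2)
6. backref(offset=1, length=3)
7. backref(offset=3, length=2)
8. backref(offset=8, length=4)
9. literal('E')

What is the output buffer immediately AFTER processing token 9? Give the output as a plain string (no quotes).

Token 1: literal('L'). Output: "L"
Token 2: literal('N'). Output: "LN"
Token 3: literal('I'). Output: "LNI"
Token 4: backref(off=3, len=1). Copied 'L' from pos 0. Output: "LNIL"
Token 5: backref(off=3, len=2). Copied 'NI' from pos 1. Output: "LNILNI"
Token 6: backref(off=1, len=3) (overlapping!). Copied 'III' from pos 5. Output: "LNILNIIII"
Token 7: backref(off=3, len=2). Copied 'II' from pos 6. Output: "LNILNIIIIII"
Token 8: backref(off=8, len=4). Copied 'LNII' from pos 3. Output: "LNILNIIIIIILNII"
Token 9: literal('E'). Output: "LNILNIIIIIILNIIE"

Answer: LNILNIIIIIILNIIE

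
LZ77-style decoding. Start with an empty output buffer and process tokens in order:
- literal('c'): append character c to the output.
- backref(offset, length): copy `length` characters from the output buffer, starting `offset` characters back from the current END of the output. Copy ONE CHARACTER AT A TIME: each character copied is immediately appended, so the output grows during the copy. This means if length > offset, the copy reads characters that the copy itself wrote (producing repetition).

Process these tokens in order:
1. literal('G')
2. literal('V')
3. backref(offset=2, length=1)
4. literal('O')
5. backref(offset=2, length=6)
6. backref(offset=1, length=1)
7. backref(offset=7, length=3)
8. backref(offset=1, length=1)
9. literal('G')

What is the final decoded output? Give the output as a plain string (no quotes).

Token 1: literal('G'). Output: "G"
Token 2: literal('V'). Output: "GV"
Token 3: backref(off=2, len=1). Copied 'G' from pos 0. Output: "GVG"
Token 4: literal('O'). Output: "GVGO"
Token 5: backref(off=2, len=6) (overlapping!). Copied 'GOGOGO' from pos 2. Output: "GVGOGOGOGO"
Token 6: backref(off=1, len=1). Copied 'O' from pos 9. Output: "GVGOGOGOGOO"
Token 7: backref(off=7, len=3). Copied 'GOG' from pos 4. Output: "GVGOGOGOGOOGOG"
Token 8: backref(off=1, len=1). Copied 'G' from pos 13. Output: "GVGOGOGOGOOGOGG"
Token 9: literal('G'). Output: "GVGOGOGOGOOGOGGG"

Answer: GVGOGOGOGOOGOGGG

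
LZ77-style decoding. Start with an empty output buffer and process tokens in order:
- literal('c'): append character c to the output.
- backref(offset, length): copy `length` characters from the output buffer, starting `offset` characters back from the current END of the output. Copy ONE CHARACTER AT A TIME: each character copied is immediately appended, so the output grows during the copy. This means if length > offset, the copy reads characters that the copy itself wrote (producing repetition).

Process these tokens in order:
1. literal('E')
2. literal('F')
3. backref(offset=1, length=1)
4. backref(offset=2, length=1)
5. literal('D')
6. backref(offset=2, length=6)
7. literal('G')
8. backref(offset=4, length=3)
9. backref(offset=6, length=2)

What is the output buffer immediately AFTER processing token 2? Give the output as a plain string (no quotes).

Answer: EF

Derivation:
Token 1: literal('E'). Output: "E"
Token 2: literal('F'). Output: "EF"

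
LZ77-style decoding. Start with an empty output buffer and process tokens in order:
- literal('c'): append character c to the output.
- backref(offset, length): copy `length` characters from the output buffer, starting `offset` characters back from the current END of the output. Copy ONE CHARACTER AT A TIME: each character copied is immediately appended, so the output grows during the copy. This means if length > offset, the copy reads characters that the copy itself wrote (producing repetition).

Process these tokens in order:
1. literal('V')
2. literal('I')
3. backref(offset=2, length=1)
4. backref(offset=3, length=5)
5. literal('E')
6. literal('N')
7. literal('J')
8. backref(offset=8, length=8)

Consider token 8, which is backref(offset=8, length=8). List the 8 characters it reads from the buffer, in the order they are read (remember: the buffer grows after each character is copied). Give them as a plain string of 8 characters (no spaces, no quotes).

Answer: VIVVIENJ

Derivation:
Token 1: literal('V'). Output: "V"
Token 2: literal('I'). Output: "VI"
Token 3: backref(off=2, len=1). Copied 'V' from pos 0. Output: "VIV"
Token 4: backref(off=3, len=5) (overlapping!). Copied 'VIVVI' from pos 0. Output: "VIVVIVVI"
Token 5: literal('E'). Output: "VIVVIVVIE"
Token 6: literal('N'). Output: "VIVVIVVIEN"
Token 7: literal('J'). Output: "VIVVIVVIENJ"
Token 8: backref(off=8, len=8). Buffer before: "VIVVIVVIENJ" (len 11)
  byte 1: read out[3]='V', append. Buffer now: "VIVVIVVIENJV"
  byte 2: read out[4]='I', append. Buffer now: "VIVVIVVIENJVI"
  byte 3: read out[5]='V', append. Buffer now: "VIVVIVVIENJVIV"
  byte 4: read out[6]='V', append. Buffer now: "VIVVIVVIENJVIVV"
  byte 5: read out[7]='I', append. Buffer now: "VIVVIVVIENJVIVVI"
  byte 6: read out[8]='E', append. Buffer now: "VIVVIVVIENJVIVVIE"
  byte 7: read out[9]='N', append. Buffer now: "VIVVIVVIENJVIVVIEN"
  byte 8: read out[10]='J', append. Buffer now: "VIVVIVVIENJVIVVIENJ"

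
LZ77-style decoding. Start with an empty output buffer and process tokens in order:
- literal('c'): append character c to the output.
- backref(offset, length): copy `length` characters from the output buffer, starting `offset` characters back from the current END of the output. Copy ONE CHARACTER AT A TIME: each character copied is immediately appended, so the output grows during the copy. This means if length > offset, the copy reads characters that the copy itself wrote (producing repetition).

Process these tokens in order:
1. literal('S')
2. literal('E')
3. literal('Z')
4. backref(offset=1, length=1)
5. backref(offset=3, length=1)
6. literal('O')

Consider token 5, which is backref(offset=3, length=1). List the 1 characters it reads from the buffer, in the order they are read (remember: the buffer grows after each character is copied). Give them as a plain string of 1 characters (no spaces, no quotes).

Token 1: literal('S'). Output: "S"
Token 2: literal('E'). Output: "SE"
Token 3: literal('Z'). Output: "SEZ"
Token 4: backref(off=1, len=1). Copied 'Z' from pos 2. Output: "SEZZ"
Token 5: backref(off=3, len=1). Buffer before: "SEZZ" (len 4)
  byte 1: read out[1]='E', append. Buffer now: "SEZZE"

Answer: E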